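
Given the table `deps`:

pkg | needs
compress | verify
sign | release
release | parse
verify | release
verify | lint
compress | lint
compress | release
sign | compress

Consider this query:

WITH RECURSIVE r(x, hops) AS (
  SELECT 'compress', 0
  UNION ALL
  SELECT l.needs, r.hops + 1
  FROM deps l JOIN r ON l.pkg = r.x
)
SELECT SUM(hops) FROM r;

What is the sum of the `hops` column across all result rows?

12

Base: (compress, hops=0).
Iteration 1: edges from {compress} -> (lint, hops=1), (release, hops=1), (verify, hops=1).
Iteration 2: edges from {lint,release,verify} -> (lint, hops=2), (parse, hops=2), (release, hops=2).
Iteration 3: edges from {lint,parse,release} -> (parse, hops=3).
Iteration 4: no outgoing edges from {parse}; recursion stops.
SUM(hops) = 0 + 1 + 1 + 1 + 2 + 2 + 2 + 3 = 12.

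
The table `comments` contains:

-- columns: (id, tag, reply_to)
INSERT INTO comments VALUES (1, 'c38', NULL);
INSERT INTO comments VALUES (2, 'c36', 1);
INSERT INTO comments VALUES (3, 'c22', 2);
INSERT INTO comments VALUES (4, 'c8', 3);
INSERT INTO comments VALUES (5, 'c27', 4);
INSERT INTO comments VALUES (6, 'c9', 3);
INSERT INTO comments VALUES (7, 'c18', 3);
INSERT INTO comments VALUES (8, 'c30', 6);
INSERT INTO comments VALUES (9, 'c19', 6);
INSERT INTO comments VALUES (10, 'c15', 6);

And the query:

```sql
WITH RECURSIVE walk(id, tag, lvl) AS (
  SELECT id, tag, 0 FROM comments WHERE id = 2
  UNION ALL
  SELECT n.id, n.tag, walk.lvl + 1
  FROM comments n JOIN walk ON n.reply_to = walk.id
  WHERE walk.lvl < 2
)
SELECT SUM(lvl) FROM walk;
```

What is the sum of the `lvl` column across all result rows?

7

Base: id=2 (c36) at lvl 0.
Iteration 1: rows with reply_to in {2} -> c22 (id 3, lvl 1).
Iteration 2: rows with reply_to in {3} -> c8 (id 4, lvl 2), c9 (id 6, lvl 2), c18 (id 7, lvl 2).
Iteration 3: lvl < 2 fails for all current rows; recursion stops.
SUM(lvl) = 0 + 1 + 2 + 2 + 2 = 7.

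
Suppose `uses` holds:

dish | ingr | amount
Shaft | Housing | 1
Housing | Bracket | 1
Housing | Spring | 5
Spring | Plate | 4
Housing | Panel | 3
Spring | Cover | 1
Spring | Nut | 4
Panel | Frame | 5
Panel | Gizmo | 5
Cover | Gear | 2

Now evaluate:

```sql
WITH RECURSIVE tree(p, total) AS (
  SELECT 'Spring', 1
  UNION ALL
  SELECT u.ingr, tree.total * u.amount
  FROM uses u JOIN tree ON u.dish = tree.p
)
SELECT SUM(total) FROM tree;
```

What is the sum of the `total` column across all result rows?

12

Base: (Spring, total=1).
Iteration 1: components of {Spring} -> Cover = 1*1 = 1, Nut = 1*4 = 4, Plate = 1*4 = 4.
Iteration 2: components of {Cover,Nut,Plate} -> Gear = 1*2 = 2.
Iteration 3: no further components; recursion stops.
SUM(total) = 1 + 4 + 1 + 4 + 2 = 12.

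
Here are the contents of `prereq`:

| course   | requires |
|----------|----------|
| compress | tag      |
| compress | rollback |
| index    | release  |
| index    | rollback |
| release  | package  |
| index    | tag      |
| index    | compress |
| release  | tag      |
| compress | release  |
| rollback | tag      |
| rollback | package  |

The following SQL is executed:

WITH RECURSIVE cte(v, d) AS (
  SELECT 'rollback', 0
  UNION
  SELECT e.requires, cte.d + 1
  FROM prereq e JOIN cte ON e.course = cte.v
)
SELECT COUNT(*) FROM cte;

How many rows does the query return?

Base: (rollback, d=0).
Iteration 1: edges from {rollback} -> (package, d=1), (tag, d=1).
Iteration 2: no outgoing edges from {package,tag}; recursion stops.
Total rows emitted: 3.

3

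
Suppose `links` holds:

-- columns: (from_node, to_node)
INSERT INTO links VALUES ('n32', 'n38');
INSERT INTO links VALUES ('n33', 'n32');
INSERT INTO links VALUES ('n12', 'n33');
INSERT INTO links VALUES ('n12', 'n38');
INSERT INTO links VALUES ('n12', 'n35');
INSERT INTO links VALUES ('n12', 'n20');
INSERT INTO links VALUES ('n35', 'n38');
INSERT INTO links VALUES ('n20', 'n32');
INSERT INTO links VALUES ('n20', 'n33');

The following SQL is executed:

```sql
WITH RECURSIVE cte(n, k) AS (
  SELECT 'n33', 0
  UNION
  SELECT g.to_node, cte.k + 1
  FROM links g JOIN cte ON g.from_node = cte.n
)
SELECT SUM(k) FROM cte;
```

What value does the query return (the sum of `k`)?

Base: (n33, k=0).
Iteration 1: edges from {n33} -> (n32, k=1).
Iteration 2: edges from {n32} -> (n38, k=2).
Iteration 3: no outgoing edges from {n38}; recursion stops.
SUM(k) = 0 + 1 + 2 = 3.

3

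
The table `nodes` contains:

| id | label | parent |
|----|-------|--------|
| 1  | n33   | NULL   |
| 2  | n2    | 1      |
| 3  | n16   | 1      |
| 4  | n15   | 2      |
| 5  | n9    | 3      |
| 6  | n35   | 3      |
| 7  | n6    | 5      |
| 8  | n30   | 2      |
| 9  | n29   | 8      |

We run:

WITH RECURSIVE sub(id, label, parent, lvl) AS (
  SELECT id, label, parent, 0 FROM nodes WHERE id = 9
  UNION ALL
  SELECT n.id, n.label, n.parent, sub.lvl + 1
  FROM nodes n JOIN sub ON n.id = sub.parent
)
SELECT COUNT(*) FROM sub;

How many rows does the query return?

Base: id=9 (n29), parent=8, lvl 0.
Iteration 1: join on id=8 -> n30 (id 8, parent=2, lvl 1).
Iteration 2: join on id=2 -> n2 (id 2, parent=1, lvl 2).
Iteration 3: join on id=1 -> n33 (id 1, parent=NULL, lvl 3).
Iteration 4: parent is NULL; no match; recursion stops.
Total rows emitted: 4.

4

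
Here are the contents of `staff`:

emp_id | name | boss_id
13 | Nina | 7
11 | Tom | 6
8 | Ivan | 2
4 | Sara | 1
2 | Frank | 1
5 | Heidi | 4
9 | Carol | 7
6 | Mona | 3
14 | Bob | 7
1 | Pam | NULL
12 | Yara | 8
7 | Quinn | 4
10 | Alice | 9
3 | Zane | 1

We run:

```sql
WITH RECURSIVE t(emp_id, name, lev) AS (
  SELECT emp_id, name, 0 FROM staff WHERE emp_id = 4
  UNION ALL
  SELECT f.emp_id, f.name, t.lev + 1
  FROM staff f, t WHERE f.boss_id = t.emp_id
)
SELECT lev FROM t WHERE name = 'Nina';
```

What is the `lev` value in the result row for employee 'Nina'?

Base: emp_id=4 (Sara) at lev 0.
Iteration 1: rows with boss_id in {4} -> Heidi (id 5, lev 1), Quinn (id 7, lev 1).
Iteration 2: rows with boss_id in {5,7} -> Carol (id 9, lev 2), Nina (id 13, lev 2), Bob (id 14, lev 2).
Iteration 3: rows with boss_id in {9,13,14} -> Alice (id 10, lev 3).
Iteration 4: no rows with boss_id in {10}; recursion stops.

2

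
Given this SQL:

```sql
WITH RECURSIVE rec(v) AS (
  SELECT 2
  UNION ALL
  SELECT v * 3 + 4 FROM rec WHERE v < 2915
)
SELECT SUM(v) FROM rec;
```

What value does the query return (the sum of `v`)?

Base: v=2.
Iteration 1: 2 < 2915 holds -> v = 2 * 3 + 4 = 10.
Iteration 2: 10 < 2915 holds -> v = 10 * 3 + 4 = 34.
Iteration 3: 34 < 2915 holds -> v = 34 * 3 + 4 = 106.
Iteration 4: 106 < 2915 holds -> v = 106 * 3 + 4 = 322.
Iteration 5: 322 < 2915 holds -> v = 322 * 3 + 4 = 970.
Iteration 6: 970 < 2915 holds -> v = 970 * 3 + 4 = 2914.
Iteration 7: 2914 < 2915 holds -> v = 2914 * 3 + 4 = 8746.
Iteration 8: 8746 < 2915 fails; recursion stops.
SUM(v) = 2 + 10 + 34 + 106 + 322 + 970 + 2914 + 8746 = 13104.

13104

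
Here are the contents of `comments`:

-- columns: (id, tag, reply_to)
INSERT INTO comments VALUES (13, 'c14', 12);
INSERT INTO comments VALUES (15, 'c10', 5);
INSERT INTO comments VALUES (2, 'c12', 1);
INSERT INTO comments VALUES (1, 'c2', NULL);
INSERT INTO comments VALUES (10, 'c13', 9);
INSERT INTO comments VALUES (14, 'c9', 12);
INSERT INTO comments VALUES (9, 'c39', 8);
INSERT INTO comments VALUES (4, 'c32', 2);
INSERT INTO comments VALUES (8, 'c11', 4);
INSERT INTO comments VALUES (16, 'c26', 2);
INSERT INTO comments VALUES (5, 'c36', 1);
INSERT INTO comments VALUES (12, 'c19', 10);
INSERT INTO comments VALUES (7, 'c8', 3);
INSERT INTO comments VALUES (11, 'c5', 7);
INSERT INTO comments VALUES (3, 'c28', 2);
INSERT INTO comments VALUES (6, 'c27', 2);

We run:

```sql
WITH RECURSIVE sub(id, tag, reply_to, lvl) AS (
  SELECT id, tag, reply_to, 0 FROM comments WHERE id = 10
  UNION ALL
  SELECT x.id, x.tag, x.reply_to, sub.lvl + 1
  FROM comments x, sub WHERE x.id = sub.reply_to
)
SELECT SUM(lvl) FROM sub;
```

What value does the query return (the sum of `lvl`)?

Base: id=10 (c13), reply_to=9, lvl 0.
Iteration 1: join on id=9 -> c39 (id 9, reply_to=8, lvl 1).
Iteration 2: join on id=8 -> c11 (id 8, reply_to=4, lvl 2).
Iteration 3: join on id=4 -> c32 (id 4, reply_to=2, lvl 3).
Iteration 4: join on id=2 -> c12 (id 2, reply_to=1, lvl 4).
Iteration 5: join on id=1 -> c2 (id 1, reply_to=NULL, lvl 5).
Iteration 6: reply_to is NULL; no match; recursion stops.
SUM(lvl) = 0 + 1 + 2 + 3 + 4 + 5 = 15.

15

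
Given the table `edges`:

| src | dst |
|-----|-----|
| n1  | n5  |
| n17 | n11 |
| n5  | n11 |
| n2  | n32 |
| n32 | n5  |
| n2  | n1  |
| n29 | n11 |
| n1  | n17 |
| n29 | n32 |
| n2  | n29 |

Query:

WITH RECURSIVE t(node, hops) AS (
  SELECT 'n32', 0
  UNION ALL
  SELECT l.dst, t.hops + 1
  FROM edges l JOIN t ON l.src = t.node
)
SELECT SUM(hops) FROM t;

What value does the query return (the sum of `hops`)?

Base: (n32, hops=0).
Iteration 1: edges from {n32} -> (n5, hops=1).
Iteration 2: edges from {n5} -> (n11, hops=2).
Iteration 3: no outgoing edges from {n11}; recursion stops.
SUM(hops) = 0 + 1 + 2 = 3.

3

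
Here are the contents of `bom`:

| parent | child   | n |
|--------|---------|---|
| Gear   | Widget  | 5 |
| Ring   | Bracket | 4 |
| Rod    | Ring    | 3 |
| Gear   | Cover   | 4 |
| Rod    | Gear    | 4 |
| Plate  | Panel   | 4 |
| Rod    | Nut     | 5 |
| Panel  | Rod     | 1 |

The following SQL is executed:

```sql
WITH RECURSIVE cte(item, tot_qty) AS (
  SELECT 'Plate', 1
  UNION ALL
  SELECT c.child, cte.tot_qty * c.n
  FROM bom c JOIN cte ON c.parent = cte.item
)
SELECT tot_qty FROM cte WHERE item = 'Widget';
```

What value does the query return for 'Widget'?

80

Base: (Plate, tot_qty=1).
Iteration 1: components of {Plate} -> Panel = 1*4 = 4.
Iteration 2: components of {Panel} -> Rod = 4*1 = 4.
Iteration 3: components of {Rod} -> Gear = 4*4 = 16, Nut = 4*5 = 20, Ring = 4*3 = 12.
Iteration 4: components of {Gear,Nut,Ring} -> Bracket = 12*4 = 48, Cover = 16*4 = 64, Widget = 16*5 = 80.
Iteration 5: no further components; recursion stops.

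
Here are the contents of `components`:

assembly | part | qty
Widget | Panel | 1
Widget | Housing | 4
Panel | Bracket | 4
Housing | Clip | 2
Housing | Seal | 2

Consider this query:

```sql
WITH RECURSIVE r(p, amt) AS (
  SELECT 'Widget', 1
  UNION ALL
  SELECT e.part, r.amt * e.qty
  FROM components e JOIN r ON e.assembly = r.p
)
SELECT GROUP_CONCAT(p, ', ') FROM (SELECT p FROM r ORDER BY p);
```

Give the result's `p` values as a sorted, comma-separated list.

Base: (Widget, amt=1).
Iteration 1: components of {Widget} -> Housing = 1*4 = 4, Panel = 1*1 = 1.
Iteration 2: components of {Housing,Panel} -> Bracket = 1*4 = 4, Clip = 4*2 = 8, Seal = 4*2 = 8.
Iteration 3: no further components; recursion stops.

Bracket, Clip, Housing, Panel, Seal, Widget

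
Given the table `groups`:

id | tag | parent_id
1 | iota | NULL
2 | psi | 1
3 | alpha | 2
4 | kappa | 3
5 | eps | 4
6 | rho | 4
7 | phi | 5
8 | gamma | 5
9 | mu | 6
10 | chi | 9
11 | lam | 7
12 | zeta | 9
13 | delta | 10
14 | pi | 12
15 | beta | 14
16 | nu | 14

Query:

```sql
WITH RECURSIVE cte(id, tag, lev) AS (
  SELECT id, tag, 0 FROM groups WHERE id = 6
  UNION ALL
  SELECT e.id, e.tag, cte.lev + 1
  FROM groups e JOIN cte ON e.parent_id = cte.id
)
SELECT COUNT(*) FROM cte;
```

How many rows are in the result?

Base: id=6 (rho) at lev 0.
Iteration 1: rows with parent_id in {6} -> mu (id 9, lev 1).
Iteration 2: rows with parent_id in {9} -> chi (id 10, lev 2), zeta (id 12, lev 2).
Iteration 3: rows with parent_id in {10,12} -> delta (id 13, lev 3), pi (id 14, lev 3).
Iteration 4: rows with parent_id in {13,14} -> beta (id 15, lev 4), nu (id 16, lev 4).
Iteration 5: no rows with parent_id in {15,16}; recursion stops.
Total rows emitted: 8.

8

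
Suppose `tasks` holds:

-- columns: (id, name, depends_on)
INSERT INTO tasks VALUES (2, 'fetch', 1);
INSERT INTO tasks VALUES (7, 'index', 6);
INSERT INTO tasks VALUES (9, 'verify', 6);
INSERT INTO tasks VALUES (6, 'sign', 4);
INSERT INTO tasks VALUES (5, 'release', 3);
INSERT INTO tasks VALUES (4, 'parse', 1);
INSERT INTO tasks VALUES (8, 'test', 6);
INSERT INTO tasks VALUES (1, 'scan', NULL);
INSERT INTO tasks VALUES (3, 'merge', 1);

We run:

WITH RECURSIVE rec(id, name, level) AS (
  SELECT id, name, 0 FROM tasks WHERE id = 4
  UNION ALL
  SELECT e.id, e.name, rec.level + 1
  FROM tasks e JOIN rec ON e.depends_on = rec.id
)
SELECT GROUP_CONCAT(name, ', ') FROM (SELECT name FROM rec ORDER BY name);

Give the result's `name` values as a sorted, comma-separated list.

index, parse, sign, test, verify

Base: id=4 (parse) at level 0.
Iteration 1: rows with depends_on in {4} -> sign (id 6, level 1).
Iteration 2: rows with depends_on in {6} -> index (id 7, level 2), test (id 8, level 2), verify (id 9, level 2).
Iteration 3: no rows with depends_on in {7,8,9}; recursion stops.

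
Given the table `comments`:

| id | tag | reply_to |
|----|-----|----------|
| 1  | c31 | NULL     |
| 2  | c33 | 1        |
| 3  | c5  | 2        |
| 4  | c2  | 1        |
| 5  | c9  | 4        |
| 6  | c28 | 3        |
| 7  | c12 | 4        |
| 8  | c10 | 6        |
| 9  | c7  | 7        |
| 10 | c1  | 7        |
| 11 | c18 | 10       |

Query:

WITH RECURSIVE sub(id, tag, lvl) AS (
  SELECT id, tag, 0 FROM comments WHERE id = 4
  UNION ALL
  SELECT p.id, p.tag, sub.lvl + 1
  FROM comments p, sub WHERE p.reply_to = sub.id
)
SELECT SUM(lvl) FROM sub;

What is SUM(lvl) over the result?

Base: id=4 (c2) at lvl 0.
Iteration 1: rows with reply_to in {4} -> c9 (id 5, lvl 1), c12 (id 7, lvl 1).
Iteration 2: rows with reply_to in {5,7} -> c7 (id 9, lvl 2), c1 (id 10, lvl 2).
Iteration 3: rows with reply_to in {9,10} -> c18 (id 11, lvl 3).
Iteration 4: no rows with reply_to in {11}; recursion stops.
SUM(lvl) = 0 + 1 + 1 + 2 + 2 + 3 = 9.

9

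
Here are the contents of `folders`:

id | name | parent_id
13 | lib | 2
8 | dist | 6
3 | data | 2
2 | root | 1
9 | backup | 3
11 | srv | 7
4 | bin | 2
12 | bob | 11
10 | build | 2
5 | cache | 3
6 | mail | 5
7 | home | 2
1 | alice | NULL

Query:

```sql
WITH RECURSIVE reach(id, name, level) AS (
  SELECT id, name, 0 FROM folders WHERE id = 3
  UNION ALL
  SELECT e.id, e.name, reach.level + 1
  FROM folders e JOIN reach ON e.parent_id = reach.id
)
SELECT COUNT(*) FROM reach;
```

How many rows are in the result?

5

Base: id=3 (data) at level 0.
Iteration 1: rows with parent_id in {3} -> cache (id 5, level 1), backup (id 9, level 1).
Iteration 2: rows with parent_id in {5,9} -> mail (id 6, level 2).
Iteration 3: rows with parent_id in {6} -> dist (id 8, level 3).
Iteration 4: no rows with parent_id in {8}; recursion stops.
Total rows emitted: 5.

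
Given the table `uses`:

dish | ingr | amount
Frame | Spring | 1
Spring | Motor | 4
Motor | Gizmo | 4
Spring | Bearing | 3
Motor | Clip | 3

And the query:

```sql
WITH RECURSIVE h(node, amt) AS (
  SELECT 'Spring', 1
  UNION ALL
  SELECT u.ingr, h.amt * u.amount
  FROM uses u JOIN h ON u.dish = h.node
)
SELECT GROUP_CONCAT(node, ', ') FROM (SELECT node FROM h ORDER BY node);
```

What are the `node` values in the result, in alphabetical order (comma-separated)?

Base: (Spring, amt=1).
Iteration 1: components of {Spring} -> Bearing = 1*3 = 3, Motor = 1*4 = 4.
Iteration 2: components of {Bearing,Motor} -> Clip = 4*3 = 12, Gizmo = 4*4 = 16.
Iteration 3: no further components; recursion stops.

Bearing, Clip, Gizmo, Motor, Spring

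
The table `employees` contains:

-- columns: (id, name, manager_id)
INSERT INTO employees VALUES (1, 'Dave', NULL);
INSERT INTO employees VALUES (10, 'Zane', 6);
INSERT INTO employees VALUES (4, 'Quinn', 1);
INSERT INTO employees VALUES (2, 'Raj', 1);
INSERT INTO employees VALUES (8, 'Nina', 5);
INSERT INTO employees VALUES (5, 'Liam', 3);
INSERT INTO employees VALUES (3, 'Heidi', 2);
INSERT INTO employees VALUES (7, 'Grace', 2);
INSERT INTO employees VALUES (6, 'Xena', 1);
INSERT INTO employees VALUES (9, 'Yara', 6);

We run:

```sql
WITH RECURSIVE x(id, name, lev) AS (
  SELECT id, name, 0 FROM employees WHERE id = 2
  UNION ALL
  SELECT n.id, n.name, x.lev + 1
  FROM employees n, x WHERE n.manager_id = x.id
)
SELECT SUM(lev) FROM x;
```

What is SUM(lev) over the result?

Base: id=2 (Raj) at lev 0.
Iteration 1: rows with manager_id in {2} -> Heidi (id 3, lev 1), Grace (id 7, lev 1).
Iteration 2: rows with manager_id in {3,7} -> Liam (id 5, lev 2).
Iteration 3: rows with manager_id in {5} -> Nina (id 8, lev 3).
Iteration 4: no rows with manager_id in {8}; recursion stops.
SUM(lev) = 0 + 1 + 1 + 2 + 3 = 7.

7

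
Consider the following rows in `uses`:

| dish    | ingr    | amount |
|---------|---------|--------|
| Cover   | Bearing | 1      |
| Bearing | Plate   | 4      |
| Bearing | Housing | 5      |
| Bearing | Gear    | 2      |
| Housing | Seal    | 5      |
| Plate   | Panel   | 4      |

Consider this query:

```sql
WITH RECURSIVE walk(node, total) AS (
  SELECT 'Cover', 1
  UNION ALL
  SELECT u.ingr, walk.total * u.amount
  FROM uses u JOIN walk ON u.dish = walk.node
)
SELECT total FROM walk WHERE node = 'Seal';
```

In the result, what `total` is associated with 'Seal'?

25

Base: (Cover, total=1).
Iteration 1: components of {Cover} -> Bearing = 1*1 = 1.
Iteration 2: components of {Bearing} -> Gear = 1*2 = 2, Housing = 1*5 = 5, Plate = 1*4 = 4.
Iteration 3: components of {Gear,Housing,Plate} -> Panel = 4*4 = 16, Seal = 5*5 = 25.
Iteration 4: no further components; recursion stops.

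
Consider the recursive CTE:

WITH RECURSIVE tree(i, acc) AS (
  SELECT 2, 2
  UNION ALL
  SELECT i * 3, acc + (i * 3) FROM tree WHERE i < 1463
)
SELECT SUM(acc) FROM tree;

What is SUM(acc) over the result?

Base: i=2, acc=2.
Iteration 1: 2 < 1463 holds -> i = 2 * 3 = 6, acc = 2 + 6 = 8.
Iteration 2: 6 < 1463 holds -> i = 6 * 3 = 18, acc = 8 + 18 = 26.
Iteration 3: 18 < 1463 holds -> i = 18 * 3 = 54, acc = 26 + 54 = 80.
Iteration 4: 54 < 1463 holds -> i = 54 * 3 = 162, acc = 80 + 162 = 242.
Iteration 5: 162 < 1463 holds -> i = 162 * 3 = 486, acc = 242 + 486 = 728.
Iteration 6: 486 < 1463 holds -> i = 486 * 3 = 1458, acc = 728 + 1458 = 2186.
Iteration 7: 1458 < 1463 holds -> i = 1458 * 3 = 4374, acc = 2186 + 4374 = 6560.
Iteration 8: 4374 < 1463 fails; recursion stops.
SUM(acc) = 2 + 8 + 26 + 80 + 242 + 728 + 2186 + 6560 = 9832.

9832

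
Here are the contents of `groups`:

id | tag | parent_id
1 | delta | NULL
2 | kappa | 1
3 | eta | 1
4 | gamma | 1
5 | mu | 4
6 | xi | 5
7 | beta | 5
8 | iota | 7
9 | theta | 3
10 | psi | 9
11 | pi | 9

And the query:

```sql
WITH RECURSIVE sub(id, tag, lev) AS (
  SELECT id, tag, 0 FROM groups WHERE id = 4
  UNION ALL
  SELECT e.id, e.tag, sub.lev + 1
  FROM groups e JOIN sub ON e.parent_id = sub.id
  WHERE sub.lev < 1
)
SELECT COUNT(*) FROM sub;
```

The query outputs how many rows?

2

Base: id=4 (gamma) at lev 0.
Iteration 1: rows with parent_id in {4} -> mu (id 5, lev 1).
Iteration 2: lev < 1 fails for all current rows; recursion stops.
Total rows emitted: 2.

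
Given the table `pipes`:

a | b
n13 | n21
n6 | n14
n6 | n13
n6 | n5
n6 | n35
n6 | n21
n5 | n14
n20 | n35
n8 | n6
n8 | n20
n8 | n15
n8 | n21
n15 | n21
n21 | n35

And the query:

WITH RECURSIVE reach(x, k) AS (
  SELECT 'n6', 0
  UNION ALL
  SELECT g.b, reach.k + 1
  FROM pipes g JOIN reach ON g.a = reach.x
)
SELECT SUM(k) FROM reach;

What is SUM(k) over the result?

Base: (n6, k=0).
Iteration 1: edges from {n6} -> (n13, k=1), (n14, k=1), (n21, k=1), (n35, k=1), (n5, k=1).
Iteration 2: edges from {n13,n14,n21,n35,n5} -> (n14, k=2), (n21, k=2), (n35, k=2).
Iteration 3: edges from {n14,n21,n35} -> (n35, k=3).
Iteration 4: no outgoing edges from {n35}; recursion stops.
SUM(k) = 0 + 1 + 1 + 1 + 1 + 1 + 2 + 2 + 2 + 3 = 14.

14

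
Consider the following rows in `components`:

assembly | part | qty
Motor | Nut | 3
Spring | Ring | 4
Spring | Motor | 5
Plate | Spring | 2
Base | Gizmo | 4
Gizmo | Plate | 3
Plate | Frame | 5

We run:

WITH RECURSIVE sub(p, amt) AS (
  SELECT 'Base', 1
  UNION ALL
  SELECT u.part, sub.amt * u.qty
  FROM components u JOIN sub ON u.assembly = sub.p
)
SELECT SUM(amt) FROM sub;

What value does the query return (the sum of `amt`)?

Base: (Base, amt=1).
Iteration 1: components of {Base} -> Gizmo = 1*4 = 4.
Iteration 2: components of {Gizmo} -> Plate = 4*3 = 12.
Iteration 3: components of {Plate} -> Frame = 12*5 = 60, Spring = 12*2 = 24.
Iteration 4: components of {Frame,Spring} -> Motor = 24*5 = 120, Ring = 24*4 = 96.
Iteration 5: components of {Motor,Ring} -> Nut = 120*3 = 360.
Iteration 6: no further components; recursion stops.
SUM(amt) = 1 + 4 + 12 + 24 + 60 + 120 + 96 + 360 = 677.

677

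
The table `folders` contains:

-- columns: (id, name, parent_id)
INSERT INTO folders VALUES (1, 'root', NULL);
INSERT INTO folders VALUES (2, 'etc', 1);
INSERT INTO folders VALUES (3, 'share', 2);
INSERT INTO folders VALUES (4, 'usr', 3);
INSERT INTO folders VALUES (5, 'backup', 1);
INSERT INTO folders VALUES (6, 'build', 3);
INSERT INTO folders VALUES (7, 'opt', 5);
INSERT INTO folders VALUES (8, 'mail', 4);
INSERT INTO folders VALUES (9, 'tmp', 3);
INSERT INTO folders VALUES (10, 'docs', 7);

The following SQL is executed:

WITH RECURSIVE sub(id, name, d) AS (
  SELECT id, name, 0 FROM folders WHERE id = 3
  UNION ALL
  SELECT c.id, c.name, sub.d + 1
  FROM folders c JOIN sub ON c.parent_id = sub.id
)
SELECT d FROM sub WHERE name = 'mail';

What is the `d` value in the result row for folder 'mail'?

2

Base: id=3 (share) at d 0.
Iteration 1: rows with parent_id in {3} -> usr (id 4, d 1), build (id 6, d 1), tmp (id 9, d 1).
Iteration 2: rows with parent_id in {4,6,9} -> mail (id 8, d 2).
Iteration 3: no rows with parent_id in {8}; recursion stops.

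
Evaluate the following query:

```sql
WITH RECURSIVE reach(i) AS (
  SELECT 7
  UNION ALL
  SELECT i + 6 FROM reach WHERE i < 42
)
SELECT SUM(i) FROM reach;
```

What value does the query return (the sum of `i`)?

175

Base: i=7.
Iteration 1: 7 < 42 holds -> i = 7 + 6 = 13.
Iteration 2: 13 < 42 holds -> i = 13 + 6 = 19.
Iteration 3: 19 < 42 holds -> i = 19 + 6 = 25.
Iteration 4: 25 < 42 holds -> i = 25 + 6 = 31.
Iteration 5: 31 < 42 holds -> i = 31 + 6 = 37.
Iteration 6: 37 < 42 holds -> i = 37 + 6 = 43.
Iteration 7: 43 < 42 fails; recursion stops.
SUM(i) = 7 + 13 + 19 + 25 + 31 + 37 + 43 = 175.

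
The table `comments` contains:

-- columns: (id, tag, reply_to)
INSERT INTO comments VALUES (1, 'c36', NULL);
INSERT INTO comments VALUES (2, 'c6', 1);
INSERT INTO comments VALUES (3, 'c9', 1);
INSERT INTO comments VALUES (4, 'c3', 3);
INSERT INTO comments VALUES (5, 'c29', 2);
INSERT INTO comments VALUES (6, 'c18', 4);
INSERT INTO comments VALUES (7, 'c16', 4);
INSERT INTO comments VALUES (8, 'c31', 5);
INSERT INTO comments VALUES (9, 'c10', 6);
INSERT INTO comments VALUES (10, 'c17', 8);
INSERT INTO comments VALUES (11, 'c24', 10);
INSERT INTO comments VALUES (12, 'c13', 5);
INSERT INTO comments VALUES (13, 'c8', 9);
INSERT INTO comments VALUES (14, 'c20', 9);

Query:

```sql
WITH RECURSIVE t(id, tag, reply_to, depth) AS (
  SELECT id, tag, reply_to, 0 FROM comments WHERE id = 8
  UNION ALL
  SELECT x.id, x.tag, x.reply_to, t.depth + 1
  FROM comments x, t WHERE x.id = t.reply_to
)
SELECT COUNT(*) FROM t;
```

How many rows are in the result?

4

Base: id=8 (c31), reply_to=5, depth 0.
Iteration 1: join on id=5 -> c29 (id 5, reply_to=2, depth 1).
Iteration 2: join on id=2 -> c6 (id 2, reply_to=1, depth 2).
Iteration 3: join on id=1 -> c36 (id 1, reply_to=NULL, depth 3).
Iteration 4: reply_to is NULL; no match; recursion stops.
Total rows emitted: 4.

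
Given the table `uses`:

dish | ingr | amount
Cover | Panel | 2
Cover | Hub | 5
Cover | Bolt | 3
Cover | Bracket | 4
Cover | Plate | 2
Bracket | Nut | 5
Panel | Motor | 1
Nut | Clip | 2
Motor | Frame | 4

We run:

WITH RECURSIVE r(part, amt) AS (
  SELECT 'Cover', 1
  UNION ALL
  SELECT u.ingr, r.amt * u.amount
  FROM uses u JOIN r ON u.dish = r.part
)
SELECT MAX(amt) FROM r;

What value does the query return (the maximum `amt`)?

40

Base: (Cover, amt=1).
Iteration 1: components of {Cover} -> Bolt = 1*3 = 3, Bracket = 1*4 = 4, Hub = 1*5 = 5, Panel = 1*2 = 2, Plate = 1*2 = 2.
Iteration 2: components of {Bolt,Bracket,Hub,Panel,Plate} -> Motor = 2*1 = 2, Nut = 4*5 = 20.
Iteration 3: components of {Motor,Nut} -> Clip = 20*2 = 40, Frame = 2*4 = 8.
Iteration 4: no further components; recursion stops.
amt values: 1, 2, 5, 3, 4, 2, 2, 20, 8, 40; the maximum is 40.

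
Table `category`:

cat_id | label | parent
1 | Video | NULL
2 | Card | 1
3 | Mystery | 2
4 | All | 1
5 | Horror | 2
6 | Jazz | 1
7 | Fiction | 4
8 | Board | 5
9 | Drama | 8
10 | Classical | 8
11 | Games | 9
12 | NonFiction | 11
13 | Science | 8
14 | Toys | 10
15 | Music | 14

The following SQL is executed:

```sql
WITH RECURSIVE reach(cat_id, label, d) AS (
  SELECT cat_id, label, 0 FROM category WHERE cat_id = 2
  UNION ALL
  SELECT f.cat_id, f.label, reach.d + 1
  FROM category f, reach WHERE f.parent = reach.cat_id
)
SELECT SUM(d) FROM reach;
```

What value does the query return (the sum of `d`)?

Base: cat_id=2 (Card) at d 0.
Iteration 1: rows with parent in {2} -> Mystery (id 3, d 1), Horror (id 5, d 1).
Iteration 2: rows with parent in {3,5} -> Board (id 8, d 2).
Iteration 3: rows with parent in {8} -> Drama (id 9, d 3), Classical (id 10, d 3), Science (id 13, d 3).
Iteration 4: rows with parent in {9,10,13} -> Games (id 11, d 4), Toys (id 14, d 4).
Iteration 5: rows with parent in {11,14} -> NonFiction (id 12, d 5), Music (id 15, d 5).
Iteration 6: no rows with parent in {12,15}; recursion stops.
SUM(d) = 0 + 1 + 1 + 2 + 3 + 3 + 3 + 4 + 4 + 5 + 5 = 31.

31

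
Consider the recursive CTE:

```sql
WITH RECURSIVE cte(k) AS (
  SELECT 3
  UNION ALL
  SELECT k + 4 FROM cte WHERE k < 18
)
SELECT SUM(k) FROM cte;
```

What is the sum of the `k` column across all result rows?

55

Base: k=3.
Iteration 1: 3 < 18 holds -> k = 3 + 4 = 7.
Iteration 2: 7 < 18 holds -> k = 7 + 4 = 11.
Iteration 3: 11 < 18 holds -> k = 11 + 4 = 15.
Iteration 4: 15 < 18 holds -> k = 15 + 4 = 19.
Iteration 5: 19 < 18 fails; recursion stops.
SUM(k) = 3 + 7 + 11 + 15 + 19 = 55.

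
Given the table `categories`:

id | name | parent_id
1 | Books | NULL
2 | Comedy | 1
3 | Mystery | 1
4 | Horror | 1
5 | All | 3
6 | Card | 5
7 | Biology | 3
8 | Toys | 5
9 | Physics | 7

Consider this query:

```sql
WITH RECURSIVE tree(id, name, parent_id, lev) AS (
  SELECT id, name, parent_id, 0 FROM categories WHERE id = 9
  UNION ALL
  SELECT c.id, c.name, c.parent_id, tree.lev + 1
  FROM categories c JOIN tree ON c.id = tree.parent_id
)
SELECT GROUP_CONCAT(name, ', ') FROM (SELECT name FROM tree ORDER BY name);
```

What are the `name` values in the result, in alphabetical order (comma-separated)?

Base: id=9 (Physics), parent_id=7, lev 0.
Iteration 1: join on id=7 -> Biology (id 7, parent_id=3, lev 1).
Iteration 2: join on id=3 -> Mystery (id 3, parent_id=1, lev 2).
Iteration 3: join on id=1 -> Books (id 1, parent_id=NULL, lev 3).
Iteration 4: parent_id is NULL; no match; recursion stops.

Biology, Books, Mystery, Physics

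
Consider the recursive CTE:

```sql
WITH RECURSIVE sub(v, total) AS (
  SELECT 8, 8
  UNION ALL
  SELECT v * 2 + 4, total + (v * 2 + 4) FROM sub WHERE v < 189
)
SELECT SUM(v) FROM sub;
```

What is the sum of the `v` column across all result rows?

Base: v=8, total=8.
Iteration 1: 8 < 189 holds -> v = 8 * 2 + 4 = 20, total = 8 + 20 = 28.
Iteration 2: 20 < 189 holds -> v = 20 * 2 + 4 = 44, total = 28 + 44 = 72.
Iteration 3: 44 < 189 holds -> v = 44 * 2 + 4 = 92, total = 72 + 92 = 164.
Iteration 4: 92 < 189 holds -> v = 92 * 2 + 4 = 188, total = 164 + 188 = 352.
Iteration 5: 188 < 189 holds -> v = 188 * 2 + 4 = 380, total = 352 + 380 = 732.
Iteration 6: 380 < 189 fails; recursion stops.
SUM(v) = 8 + 20 + 44 + 92 + 188 + 380 = 732.

732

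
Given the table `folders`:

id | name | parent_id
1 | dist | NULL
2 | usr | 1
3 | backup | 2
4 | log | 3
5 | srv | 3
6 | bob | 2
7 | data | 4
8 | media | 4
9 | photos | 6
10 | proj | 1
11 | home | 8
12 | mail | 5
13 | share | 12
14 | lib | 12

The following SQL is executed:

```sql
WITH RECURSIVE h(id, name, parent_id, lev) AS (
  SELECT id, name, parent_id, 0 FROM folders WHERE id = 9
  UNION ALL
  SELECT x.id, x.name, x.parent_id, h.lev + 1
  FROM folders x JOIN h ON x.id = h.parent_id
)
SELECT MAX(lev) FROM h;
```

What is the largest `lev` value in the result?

Base: id=9 (photos), parent_id=6, lev 0.
Iteration 1: join on id=6 -> bob (id 6, parent_id=2, lev 1).
Iteration 2: join on id=2 -> usr (id 2, parent_id=1, lev 2).
Iteration 3: join on id=1 -> dist (id 1, parent_id=NULL, lev 3).
Iteration 4: parent_id is NULL; no match; recursion stops.
lev values: 0, 1, 2, 3; the maximum is 3.

3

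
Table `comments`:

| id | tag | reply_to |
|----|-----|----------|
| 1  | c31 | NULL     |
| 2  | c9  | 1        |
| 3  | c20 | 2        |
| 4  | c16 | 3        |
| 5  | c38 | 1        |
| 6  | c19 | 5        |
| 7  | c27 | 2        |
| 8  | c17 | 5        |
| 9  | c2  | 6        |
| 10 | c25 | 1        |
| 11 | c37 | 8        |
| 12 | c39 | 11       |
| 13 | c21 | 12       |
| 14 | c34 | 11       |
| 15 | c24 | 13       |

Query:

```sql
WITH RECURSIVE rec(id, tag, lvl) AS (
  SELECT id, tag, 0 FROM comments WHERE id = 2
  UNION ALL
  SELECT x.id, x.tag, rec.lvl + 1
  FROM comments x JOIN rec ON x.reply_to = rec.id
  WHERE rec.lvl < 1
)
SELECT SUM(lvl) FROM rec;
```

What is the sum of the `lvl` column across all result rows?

Base: id=2 (c9) at lvl 0.
Iteration 1: rows with reply_to in {2} -> c20 (id 3, lvl 1), c27 (id 7, lvl 1).
Iteration 2: lvl < 1 fails for all current rows; recursion stops.
SUM(lvl) = 0 + 1 + 1 = 2.

2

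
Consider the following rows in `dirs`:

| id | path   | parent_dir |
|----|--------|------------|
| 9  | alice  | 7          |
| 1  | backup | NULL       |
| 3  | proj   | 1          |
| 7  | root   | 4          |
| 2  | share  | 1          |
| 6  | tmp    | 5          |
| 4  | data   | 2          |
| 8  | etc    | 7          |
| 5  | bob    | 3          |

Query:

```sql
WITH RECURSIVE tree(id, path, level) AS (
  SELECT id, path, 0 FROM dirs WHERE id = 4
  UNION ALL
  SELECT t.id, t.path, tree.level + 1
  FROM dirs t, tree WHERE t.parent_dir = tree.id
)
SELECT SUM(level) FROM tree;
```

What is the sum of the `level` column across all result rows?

Base: id=4 (data) at level 0.
Iteration 1: rows with parent_dir in {4} -> root (id 7, level 1).
Iteration 2: rows with parent_dir in {7} -> etc (id 8, level 2), alice (id 9, level 2).
Iteration 3: no rows with parent_dir in {8,9}; recursion stops.
SUM(level) = 0 + 1 + 2 + 2 = 5.

5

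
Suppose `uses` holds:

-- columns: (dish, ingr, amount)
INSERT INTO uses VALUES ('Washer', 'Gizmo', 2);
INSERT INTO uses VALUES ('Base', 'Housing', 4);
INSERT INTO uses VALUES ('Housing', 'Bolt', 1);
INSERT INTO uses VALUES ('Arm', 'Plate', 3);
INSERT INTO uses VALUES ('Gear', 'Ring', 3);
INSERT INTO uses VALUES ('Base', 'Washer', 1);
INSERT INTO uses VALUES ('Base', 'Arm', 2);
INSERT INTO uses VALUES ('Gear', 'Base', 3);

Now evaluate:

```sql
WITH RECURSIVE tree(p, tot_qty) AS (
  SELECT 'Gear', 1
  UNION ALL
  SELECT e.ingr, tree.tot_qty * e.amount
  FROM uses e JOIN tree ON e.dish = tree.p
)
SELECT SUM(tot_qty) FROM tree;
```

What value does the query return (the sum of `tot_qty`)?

Base: (Gear, tot_qty=1).
Iteration 1: components of {Gear} -> Base = 1*3 = 3, Ring = 1*3 = 3.
Iteration 2: components of {Base,Ring} -> Arm = 3*2 = 6, Housing = 3*4 = 12, Washer = 3*1 = 3.
Iteration 3: components of {Arm,Housing,Washer} -> Bolt = 12*1 = 12, Gizmo = 3*2 = 6, Plate = 6*3 = 18.
Iteration 4: no further components; recursion stops.
SUM(tot_qty) = 1 + 3 + 3 + 3 + 6 + 12 + 6 + 18 + 12 = 64.

64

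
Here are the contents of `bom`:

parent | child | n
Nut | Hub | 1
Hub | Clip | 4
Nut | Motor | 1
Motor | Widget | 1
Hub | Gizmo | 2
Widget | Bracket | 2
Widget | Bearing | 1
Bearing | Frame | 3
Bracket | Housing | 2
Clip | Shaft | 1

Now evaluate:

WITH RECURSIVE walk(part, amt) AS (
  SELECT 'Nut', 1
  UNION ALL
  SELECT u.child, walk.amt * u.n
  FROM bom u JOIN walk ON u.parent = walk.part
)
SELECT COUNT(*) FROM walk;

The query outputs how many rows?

11

Base: (Nut, amt=1).
Iteration 1: components of {Nut} -> Hub = 1*1 = 1, Motor = 1*1 = 1.
Iteration 2: components of {Hub,Motor} -> Clip = 1*4 = 4, Gizmo = 1*2 = 2, Widget = 1*1 = 1.
Iteration 3: components of {Clip,Gizmo,Widget} -> Bearing = 1*1 = 1, Bracket = 1*2 = 2, Shaft = 4*1 = 4.
Iteration 4: components of {Bearing,Bracket,Shaft} -> Frame = 1*3 = 3, Housing = 2*2 = 4.
Iteration 5: no further components; recursion stops.
Total rows emitted: 11.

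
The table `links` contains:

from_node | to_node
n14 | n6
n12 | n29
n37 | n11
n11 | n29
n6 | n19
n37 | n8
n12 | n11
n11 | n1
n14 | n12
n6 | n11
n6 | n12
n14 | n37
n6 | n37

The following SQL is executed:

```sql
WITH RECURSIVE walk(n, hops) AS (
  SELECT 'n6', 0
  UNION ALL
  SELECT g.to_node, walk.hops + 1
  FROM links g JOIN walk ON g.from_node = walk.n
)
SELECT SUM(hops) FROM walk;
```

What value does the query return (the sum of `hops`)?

Base: (n6, hops=0).
Iteration 1: edges from {n6} -> (n11, hops=1), (n12, hops=1), (n19, hops=1), (n37, hops=1).
Iteration 2: edges from {n11,n12,n19,n37} -> (n1, hops=2), (n11, hops=2) x2, (n29, hops=2) x2, (n8, hops=2). [UNION ALL keeps all 6 new rows, including repeats]
Iteration 3: edges from {n1,n11,n29,n8} -> (n1, hops=3) x2, (n29, hops=3) x2. [UNION ALL keeps all 4 new rows, including repeats]
Iteration 4: no outgoing edges from {n1,n29}; recursion stops.
SUM(hops) = 0 + 1 + 1 + 1 + 1 + 2 + 2 + 2 + 2 + 2 + 2 + 3 + 3 + 3 + 3 = 28.

28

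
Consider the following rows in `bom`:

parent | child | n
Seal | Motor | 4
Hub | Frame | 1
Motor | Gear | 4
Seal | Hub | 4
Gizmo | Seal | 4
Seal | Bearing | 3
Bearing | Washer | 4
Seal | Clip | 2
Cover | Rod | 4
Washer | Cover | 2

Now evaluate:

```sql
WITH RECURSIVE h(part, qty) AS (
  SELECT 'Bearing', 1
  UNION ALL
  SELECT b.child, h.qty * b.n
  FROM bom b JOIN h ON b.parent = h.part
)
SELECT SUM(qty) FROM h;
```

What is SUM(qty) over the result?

Base: (Bearing, qty=1).
Iteration 1: components of {Bearing} -> Washer = 1*4 = 4.
Iteration 2: components of {Washer} -> Cover = 4*2 = 8.
Iteration 3: components of {Cover} -> Rod = 8*4 = 32.
Iteration 4: no further components; recursion stops.
SUM(qty) = 1 + 4 + 8 + 32 = 45.

45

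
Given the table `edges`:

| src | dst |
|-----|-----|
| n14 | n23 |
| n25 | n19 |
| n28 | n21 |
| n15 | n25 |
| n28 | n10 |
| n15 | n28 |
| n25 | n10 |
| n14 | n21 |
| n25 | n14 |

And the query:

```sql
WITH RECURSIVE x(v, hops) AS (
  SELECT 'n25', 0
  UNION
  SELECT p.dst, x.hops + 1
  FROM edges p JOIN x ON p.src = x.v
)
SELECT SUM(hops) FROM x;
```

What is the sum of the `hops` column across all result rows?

Base: (n25, hops=0).
Iteration 1: edges from {n25} -> (n10, hops=1), (n14, hops=1), (n19, hops=1).
Iteration 2: edges from {n10,n14,n19} -> (n21, hops=2), (n23, hops=2).
Iteration 3: no outgoing edges from {n21,n23}; recursion stops.
SUM(hops) = 0 + 1 + 1 + 1 + 2 + 2 = 7.

7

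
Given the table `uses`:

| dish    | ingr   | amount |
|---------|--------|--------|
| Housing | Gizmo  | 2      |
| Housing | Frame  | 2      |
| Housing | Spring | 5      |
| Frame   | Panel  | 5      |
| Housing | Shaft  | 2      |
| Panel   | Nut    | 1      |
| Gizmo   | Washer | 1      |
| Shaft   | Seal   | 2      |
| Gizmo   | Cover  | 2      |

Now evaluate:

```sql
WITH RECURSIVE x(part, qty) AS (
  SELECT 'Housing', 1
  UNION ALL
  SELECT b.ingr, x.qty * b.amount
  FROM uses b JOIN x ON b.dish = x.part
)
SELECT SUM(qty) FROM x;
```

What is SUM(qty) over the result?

Base: (Housing, qty=1).
Iteration 1: components of {Housing} -> Frame = 1*2 = 2, Gizmo = 1*2 = 2, Shaft = 1*2 = 2, Spring = 1*5 = 5.
Iteration 2: components of {Frame,Gizmo,Shaft,Spring} -> Cover = 2*2 = 4, Panel = 2*5 = 10, Seal = 2*2 = 4, Washer = 2*1 = 2.
Iteration 3: components of {Cover,Panel,Seal,Washer} -> Nut = 10*1 = 10.
Iteration 4: no further components; recursion stops.
SUM(qty) = 1 + 2 + 2 + 5 + 2 + 2 + 4 + 10 + 4 + 10 = 42.

42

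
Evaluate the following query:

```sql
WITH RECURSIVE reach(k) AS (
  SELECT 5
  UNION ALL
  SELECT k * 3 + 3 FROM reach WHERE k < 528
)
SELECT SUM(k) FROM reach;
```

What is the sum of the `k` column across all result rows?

Base: k=5.
Iteration 1: 5 < 528 holds -> k = 5 * 3 + 3 = 18.
Iteration 2: 18 < 528 holds -> k = 18 * 3 + 3 = 57.
Iteration 3: 57 < 528 holds -> k = 57 * 3 + 3 = 174.
Iteration 4: 174 < 528 holds -> k = 174 * 3 + 3 = 525.
Iteration 5: 525 < 528 holds -> k = 525 * 3 + 3 = 1578.
Iteration 6: 1578 < 528 fails; recursion stops.
SUM(k) = 5 + 18 + 57 + 174 + 525 + 1578 = 2357.

2357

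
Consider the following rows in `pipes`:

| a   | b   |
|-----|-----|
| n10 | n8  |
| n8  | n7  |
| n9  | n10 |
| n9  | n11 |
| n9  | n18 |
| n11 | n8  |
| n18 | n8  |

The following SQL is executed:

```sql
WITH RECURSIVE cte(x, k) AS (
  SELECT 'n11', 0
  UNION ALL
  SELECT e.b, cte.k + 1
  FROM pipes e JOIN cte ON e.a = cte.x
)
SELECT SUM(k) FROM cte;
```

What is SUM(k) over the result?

3

Base: (n11, k=0).
Iteration 1: edges from {n11} -> (n8, k=1).
Iteration 2: edges from {n8} -> (n7, k=2).
Iteration 3: no outgoing edges from {n7}; recursion stops.
SUM(k) = 0 + 1 + 2 = 3.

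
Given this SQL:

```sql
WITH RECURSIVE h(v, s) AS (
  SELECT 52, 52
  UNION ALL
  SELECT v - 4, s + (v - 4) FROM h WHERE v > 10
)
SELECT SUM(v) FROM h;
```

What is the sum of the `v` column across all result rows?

360

Base: v=52, s=52.
Iteration 1: 52 > 10 holds -> v = 52 - 4 = 48, s = 52 + 48 = 100.
Iteration 2: 48 > 10 holds -> v = 48 - 4 = 44, s = 100 + 44 = 144.
Iteration 3: 44 > 10 holds -> v = 44 - 4 = 40, s = 144 + 40 = 184.
Iteration 4: 40 > 10 holds -> v = 40 - 4 = 36, s = 184 + 36 = 220.
Iteration 5: 36 > 10 holds -> v = 36 - 4 = 32, s = 220 + 32 = 252.
Iteration 6: 32 > 10 holds -> v = 32 - 4 = 28, s = 252 + 28 = 280.
Iteration 7: 28 > 10 holds -> v = 28 - 4 = 24, s = 280 + 24 = 304.
Iteration 8: 24 > 10 holds -> v = 24 - 4 = 20, s = 304 + 20 = 324.
Iteration 9: 20 > 10 holds -> v = 20 - 4 = 16, s = 324 + 16 = 340.
Iteration 10: 16 > 10 holds -> v = 16 - 4 = 12, s = 340 + 12 = 352.
Iteration 11: 12 > 10 holds -> v = 12 - 4 = 8, s = 352 + 8 = 360.
Iteration 12: 8 > 10 fails; recursion stops.
SUM(v) = 52 + 48 + 44 + 40 + 36 + 32 + 28 + 24 + 20 + 16 + 12 + 8 = 360.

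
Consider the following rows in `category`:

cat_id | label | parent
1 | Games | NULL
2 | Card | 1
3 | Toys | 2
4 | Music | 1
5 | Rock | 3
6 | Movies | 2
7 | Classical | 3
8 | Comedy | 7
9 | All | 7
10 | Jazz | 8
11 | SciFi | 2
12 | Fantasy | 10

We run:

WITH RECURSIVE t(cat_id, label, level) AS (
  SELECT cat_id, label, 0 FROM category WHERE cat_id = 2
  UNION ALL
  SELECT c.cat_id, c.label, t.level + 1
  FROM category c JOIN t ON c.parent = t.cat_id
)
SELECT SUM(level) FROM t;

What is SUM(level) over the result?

22

Base: cat_id=2 (Card) at level 0.
Iteration 1: rows with parent in {2} -> Toys (id 3, level 1), Movies (id 6, level 1), SciFi (id 11, level 1).
Iteration 2: rows with parent in {3,6,11} -> Rock (id 5, level 2), Classical (id 7, level 2).
Iteration 3: rows with parent in {5,7} -> Comedy (id 8, level 3), All (id 9, level 3).
Iteration 4: rows with parent in {8,9} -> Jazz (id 10, level 4).
Iteration 5: rows with parent in {10} -> Fantasy (id 12, level 5).
Iteration 6: no rows with parent in {12}; recursion stops.
SUM(level) = 0 + 1 + 1 + 1 + 2 + 2 + 3 + 3 + 4 + 5 = 22.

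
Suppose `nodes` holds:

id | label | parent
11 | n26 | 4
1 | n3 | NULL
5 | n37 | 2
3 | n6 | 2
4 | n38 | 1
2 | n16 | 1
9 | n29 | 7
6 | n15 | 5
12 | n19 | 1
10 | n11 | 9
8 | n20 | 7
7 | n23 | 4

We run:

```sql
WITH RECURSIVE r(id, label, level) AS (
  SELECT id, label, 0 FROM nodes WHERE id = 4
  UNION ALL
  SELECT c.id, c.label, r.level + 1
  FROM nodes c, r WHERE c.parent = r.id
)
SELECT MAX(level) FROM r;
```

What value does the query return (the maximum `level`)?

3

Base: id=4 (n38) at level 0.
Iteration 1: rows with parent in {4} -> n23 (id 7, level 1), n26 (id 11, level 1).
Iteration 2: rows with parent in {7,11} -> n20 (id 8, level 2), n29 (id 9, level 2).
Iteration 3: rows with parent in {8,9} -> n11 (id 10, level 3).
Iteration 4: no rows with parent in {10}; recursion stops.
level values: 0, 1, 1, 2, 2, 3; the maximum is 3.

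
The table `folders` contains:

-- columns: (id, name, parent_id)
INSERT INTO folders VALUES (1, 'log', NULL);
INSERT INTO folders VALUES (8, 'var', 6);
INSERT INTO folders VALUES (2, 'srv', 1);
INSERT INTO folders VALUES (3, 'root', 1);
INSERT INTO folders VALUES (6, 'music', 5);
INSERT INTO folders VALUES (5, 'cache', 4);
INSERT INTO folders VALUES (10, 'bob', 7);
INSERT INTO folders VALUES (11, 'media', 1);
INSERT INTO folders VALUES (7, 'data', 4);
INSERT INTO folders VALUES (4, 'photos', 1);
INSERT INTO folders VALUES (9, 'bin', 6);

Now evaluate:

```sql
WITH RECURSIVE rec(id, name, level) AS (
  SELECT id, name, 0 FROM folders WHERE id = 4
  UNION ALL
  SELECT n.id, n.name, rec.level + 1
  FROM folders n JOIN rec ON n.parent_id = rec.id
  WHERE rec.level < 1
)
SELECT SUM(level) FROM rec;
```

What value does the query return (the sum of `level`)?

Base: id=4 (photos) at level 0.
Iteration 1: rows with parent_id in {4} -> cache (id 5, level 1), data (id 7, level 1).
Iteration 2: level < 1 fails for all current rows; recursion stops.
SUM(level) = 0 + 1 + 1 = 2.

2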